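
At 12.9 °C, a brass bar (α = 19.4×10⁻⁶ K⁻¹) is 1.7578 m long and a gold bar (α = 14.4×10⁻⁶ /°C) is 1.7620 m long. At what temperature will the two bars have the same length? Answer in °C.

T = 494.1 °C

L₁(1 + α₁ΔT) = L₂(1 + α₂ΔT) ⇒ ΔT = (L₂ − L₁)/(α₁L₁ − α₂L₂)
L₂ − L₁ = 1.7620 − 1.7578 = 4.20×10⁻³ m
α₁L₁ − α₂L₂ = 19.4×10⁻⁶×1.7578 − 14.4×10⁻⁶×1.7620 = 8.72852×10⁻⁶ m/K
ΔT = 4.20×10⁻³ / 8.72852×10⁻⁶ = 481.181 K
T = 12.9 + 481.181 = 494.081 °C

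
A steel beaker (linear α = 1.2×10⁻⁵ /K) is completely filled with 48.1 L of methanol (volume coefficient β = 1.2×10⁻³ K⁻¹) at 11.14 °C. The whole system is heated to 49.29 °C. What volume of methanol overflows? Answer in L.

2.14 L

The beaker also expands: β_container ≈ 3α = 3.6×10⁻⁵ /K
Net overflow = V₀(β_liq − 3α_cont)ΔT
β − 3α = 1.20×10⁻³ − 3.6×10⁻⁵ = 1.164×10⁻³ /K; ΔT = 38.15 K
ΔV = 48.1 × 1.164×10⁻³ × 38.15 = 2.14 L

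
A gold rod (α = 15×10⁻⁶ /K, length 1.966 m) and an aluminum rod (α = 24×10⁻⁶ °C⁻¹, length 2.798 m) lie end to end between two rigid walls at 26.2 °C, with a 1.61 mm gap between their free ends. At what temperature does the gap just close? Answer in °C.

Gap closes when ΔL₁ + ΔL₂ = 1.61 mm = 1.61×10⁻³ m
(α₁L₁ + α₂L₂)ΔT = g
α₁L₁ + α₂L₂ = 15×10⁻⁶×1.966 + 24×10⁻⁶×2.798 = 9.6642×10⁻⁵ m/K
ΔT = 1.61×10⁻³ / 9.6642×10⁻⁵ = 16.659 K
T = 26.2 + 16.659 = 42.859 °C

T = 42.9 °C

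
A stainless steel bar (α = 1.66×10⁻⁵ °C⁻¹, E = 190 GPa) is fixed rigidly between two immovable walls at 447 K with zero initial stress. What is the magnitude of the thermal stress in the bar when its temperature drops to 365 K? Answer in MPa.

Fully constrained: the free strain ε = αΔT is blocked, so σ = Eε = EαΔT.
|ΔT| = 82 K
σ = 190×10⁹ × 1.66×10⁻⁵ × 82 = 2.59×10⁸ Pa

σ = 259 MPa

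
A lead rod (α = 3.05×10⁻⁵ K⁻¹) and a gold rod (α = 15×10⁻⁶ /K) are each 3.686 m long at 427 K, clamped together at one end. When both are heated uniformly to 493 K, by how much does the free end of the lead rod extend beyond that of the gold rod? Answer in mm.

3.77 mm

ΔT = 66 K
lead: ΔL = 3.05×10⁻⁵ × 3.686 m × 66 = 7.4199×10⁻³ m = 7.4199 mm
gold: ΔL = 15×10⁻⁶ × 3.686 m × 66 = 3.6491×10⁻³ m = 3.6491 mm
difference = 7.4199 − 3.6491 = 3.7708 mm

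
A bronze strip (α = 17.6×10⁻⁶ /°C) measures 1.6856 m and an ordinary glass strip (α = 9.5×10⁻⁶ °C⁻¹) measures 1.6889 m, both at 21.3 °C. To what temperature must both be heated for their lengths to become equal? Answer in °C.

L₁(1 + α₁ΔT) = L₂(1 + α₂ΔT) ⇒ ΔT = (L₂ − L₁)/(α₁L₁ − α₂L₂)
L₂ − L₁ = 1.6889 − 1.6856 = 3.30×10⁻³ m
α₁L₁ − α₂L₂ = 17.6×10⁻⁶×1.6856 − 9.5×10⁻⁶×1.6889 = 1.362201×10⁻⁵ m/K
ΔT = 3.30×10⁻³ / 1.362201×10⁻⁵ = 242.255 K
T = 21.3 + 242.255 = 263.555 °C

T = 263.6 °C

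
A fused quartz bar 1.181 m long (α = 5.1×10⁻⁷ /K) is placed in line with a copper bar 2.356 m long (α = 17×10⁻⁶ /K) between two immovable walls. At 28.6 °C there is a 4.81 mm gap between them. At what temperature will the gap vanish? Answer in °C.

α₁L₁ = 6.0231×10⁻⁷ m/K, α₂L₂ = 4.0052×10⁻⁵ m/K → total 4.065431×10⁻⁵ m/K
ΔT = g/(α₁L₁+α₂L₂) = 4.81×10⁻³ / 4.065431×10⁻⁵ = 118.31 K
T = 28.6 + 118.31 = 146.91 °C

T = 147 °C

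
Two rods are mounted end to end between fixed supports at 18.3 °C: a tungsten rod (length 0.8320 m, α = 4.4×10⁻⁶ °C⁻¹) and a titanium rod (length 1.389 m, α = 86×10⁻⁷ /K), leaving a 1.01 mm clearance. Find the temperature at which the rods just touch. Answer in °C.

Gap closes when ΔL₁ + ΔL₂ = 1.01 mm = 1.01×10⁻³ m
(α₁L₁ + α₂L₂)ΔT = g
α₁L₁ + α₂L₂ = 4.4×10⁻⁶×0.8320 + 86×10⁻⁷×1.389 = 1.56062×10⁻⁵ m/K
ΔT = 1.01×10⁻³ / 1.56062×10⁻⁵ = 64.718 K
T = 18.3 + 64.718 = 83.018 °C

T = 83.0 °C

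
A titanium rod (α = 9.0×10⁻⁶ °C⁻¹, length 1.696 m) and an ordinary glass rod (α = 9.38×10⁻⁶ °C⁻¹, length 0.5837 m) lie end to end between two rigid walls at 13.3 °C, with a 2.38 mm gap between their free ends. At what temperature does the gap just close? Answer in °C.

T = 128 °C

Gap closes when ΔL₁ + ΔL₂ = 2.38 mm = 2.38×10⁻³ m
(α₁L₁ + α₂L₂)ΔT = g
α₁L₁ + α₂L₂ = 9.0×10⁻⁶×1.696 + 9.38×10⁻⁶×0.5837 = 2.0739106×10⁻⁵ m/K
ΔT = 2.38×10⁻³ / 2.0739106×10⁻⁵ = 114.76 K
T = 13.3 + 114.76 = 128.06 °C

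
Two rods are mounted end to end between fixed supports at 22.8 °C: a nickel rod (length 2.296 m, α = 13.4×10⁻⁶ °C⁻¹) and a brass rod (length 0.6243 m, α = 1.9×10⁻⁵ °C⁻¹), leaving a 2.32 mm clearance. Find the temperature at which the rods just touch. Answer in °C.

α₁L₁ = 3.07664×10⁻⁵ m/K, α₂L₂ = 1.18617×10⁻⁵ m/K → total 4.26281×10⁻⁵ m/K
ΔT = g/(α₁L₁+α₂L₂) = 2.32×10⁻³ / 4.26281×10⁻⁵ = 54.424 K
T = 22.8 + 54.424 = 77.224 °C

T = 77.2 °C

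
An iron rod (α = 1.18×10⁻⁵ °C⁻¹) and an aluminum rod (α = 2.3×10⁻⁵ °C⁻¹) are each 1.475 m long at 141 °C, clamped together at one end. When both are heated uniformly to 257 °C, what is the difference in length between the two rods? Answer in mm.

ΔT = 116 K
iron: ΔL = 1.18×10⁻⁵ × 1.475 m × 116 = 2.0190×10⁻³ m = 2.0190 mm
aluminum: ΔL = 2.3×10⁻⁵ × 1.475 m × 116 = 3.9353×10⁻³ m = 3.9353 mm
difference = 3.9353 − 2.0190 = 1.9163 mm

1.92 mm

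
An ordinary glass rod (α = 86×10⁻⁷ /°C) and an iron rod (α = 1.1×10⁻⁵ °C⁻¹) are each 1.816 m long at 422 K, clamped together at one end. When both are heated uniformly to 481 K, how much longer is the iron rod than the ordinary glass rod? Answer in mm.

0.257 mm

ΔT = 59 K
ordinary glass: ΔL = 86×10⁻⁷ × 1.816 m × 59 = 9.2144×10⁻⁴ m = 0.92144 mm
iron: ΔL = 1.1×10⁻⁵ × 1.816 m × 59 = 1.1786×10⁻³ m = 1.1786 mm
difference = 1.1786 − 0.92144 = 0.25716 mm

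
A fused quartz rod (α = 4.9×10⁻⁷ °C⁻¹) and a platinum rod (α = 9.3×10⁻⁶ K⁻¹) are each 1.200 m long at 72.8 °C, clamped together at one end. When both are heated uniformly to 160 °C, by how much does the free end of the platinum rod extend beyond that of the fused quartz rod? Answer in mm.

ΔT = 87.2 K
fused quartz: ΔL = 4.9×10⁻⁷ × 1.200 m × 87.2 = 5.1274×10⁻⁵ m = 0.051274 mm
platinum: ΔL = 9.3×10⁻⁶ × 1.200 m × 87.2 = 9.7315×10⁻⁴ m = 0.97315 mm
difference = 0.97315 − 0.051274 = 0.921876 mm

0.922 mm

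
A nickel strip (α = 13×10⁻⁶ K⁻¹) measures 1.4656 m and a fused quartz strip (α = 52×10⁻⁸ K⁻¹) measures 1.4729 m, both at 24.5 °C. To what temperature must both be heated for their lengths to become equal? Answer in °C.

T = 423.7 °C

L₁(1 + α₁ΔT) = L₂(1 + α₂ΔT) ⇒ ΔT = (L₂ − L₁)/(α₁L₁ − α₂L₂)
L₂ − L₁ = 1.4729 − 1.4656 = 7.30×10⁻³ m
α₁L₁ − α₂L₂ = 13×10⁻⁶×1.4656 − 52×10⁻⁸×1.4729 = 1.8286892×10⁻⁵ m/K
ΔT = 7.30×10⁻³ / 1.8286892×10⁻⁵ = 399.193 K
T = 24.5 + 399.193 = 423.693 °C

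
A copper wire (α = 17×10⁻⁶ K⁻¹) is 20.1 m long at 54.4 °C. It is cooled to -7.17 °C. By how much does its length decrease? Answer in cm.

|ΔT| = |-7.17 − 54.4| = 61.57 K
ΔL = αL₀ΔT = (17×10⁻⁶)(20.1)(61.57) = 2.10×10⁻² m

ΔL = 2.10 cm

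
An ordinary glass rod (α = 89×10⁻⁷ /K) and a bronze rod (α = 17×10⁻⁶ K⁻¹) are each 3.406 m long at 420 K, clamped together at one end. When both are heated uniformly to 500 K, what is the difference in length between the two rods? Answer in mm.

ΔT = 80 K
ordinary glass: ΔL = 89×10⁻⁷ × 3.406 m × 80 = 2.4251×10⁻³ m = 2.4251 mm
bronze: ΔL = 17×10⁻⁶ × 3.406 m × 80 = 4.6322×10⁻³ m = 4.6322 mm
difference = 4.6322 − 2.4251 = 2.2071 mm

2.21 mm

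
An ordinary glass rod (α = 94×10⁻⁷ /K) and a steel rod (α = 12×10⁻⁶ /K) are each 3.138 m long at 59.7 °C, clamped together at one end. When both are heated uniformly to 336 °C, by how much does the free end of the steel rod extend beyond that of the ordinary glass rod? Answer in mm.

2.25 mm

ΔT = 276.3 K
ordinary glass: ΔL = 94×10⁻⁷ × 3.138 m × 276.3 = 8.1501×10⁻³ m = 8.1501 mm
steel: ΔL = 12×10⁻⁶ × 3.138 m × 276.3 = 1.0404×10⁻² m = 10.404 mm
difference = 10.404 − 8.1501 = 2.2539 mm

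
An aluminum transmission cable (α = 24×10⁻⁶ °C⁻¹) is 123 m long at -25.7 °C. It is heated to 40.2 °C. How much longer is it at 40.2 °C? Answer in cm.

|ΔT| = |40.2 − (-25.7)| = 65.9 K
ΔL = αL₀ΔT = (24×10⁻⁶)(123)(65.9) = 1.95×10⁻¹ m

ΔL = 19.5 cm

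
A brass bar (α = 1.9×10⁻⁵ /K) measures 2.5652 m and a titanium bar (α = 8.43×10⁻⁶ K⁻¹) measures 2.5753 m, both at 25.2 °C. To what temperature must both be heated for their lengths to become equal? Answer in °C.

T = 398.9 °C

L₁(1 + α₁ΔT) = L₂(1 + α₂ΔT) ⇒ ΔT = (L₂ − L₁)/(α₁L₁ − α₂L₂)
L₂ − L₁ = 2.5753 − 2.5652 = 1.01×10⁻² m
α₁L₁ − α₂L₂ = 1.9×10⁻⁵×2.5652 − 8.43×10⁻⁶×2.5753 = 2.7029021×10⁻⁵ m/K
ΔT = 1.01×10⁻² / 2.7029021×10⁻⁵ = 373.672 K
T = 25.2 + 373.672 = 398.872 °C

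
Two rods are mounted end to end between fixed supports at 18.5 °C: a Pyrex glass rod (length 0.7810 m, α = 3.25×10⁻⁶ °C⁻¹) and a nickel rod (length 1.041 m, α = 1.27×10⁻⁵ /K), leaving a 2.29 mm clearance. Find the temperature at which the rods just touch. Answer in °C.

α₁L₁ = 2.53825×10⁻⁶ m/K, α₂L₂ = 1.32207×10⁻⁵ m/K → total 1.575895×10⁻⁵ m/K
ΔT = g/(α₁L₁+α₂L₂) = 2.29×10⁻³ / 1.575895×10⁻⁵ = 145.31 K
T = 18.5 + 145.31 = 163.81 °C

T = 164 °C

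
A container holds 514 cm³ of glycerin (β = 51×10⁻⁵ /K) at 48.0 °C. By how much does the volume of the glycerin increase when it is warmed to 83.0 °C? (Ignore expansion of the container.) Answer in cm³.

|ΔT| = |83.0 − 48.0| = 35.0 K
ΔV = βV₀ΔT = (51×10⁻⁵)(514)(35.0) = 9.17 cm³

ΔV = 9.17 cm³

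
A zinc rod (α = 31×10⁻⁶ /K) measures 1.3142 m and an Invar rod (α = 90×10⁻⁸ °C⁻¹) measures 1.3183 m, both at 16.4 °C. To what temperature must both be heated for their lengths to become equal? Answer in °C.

T = 120.1 °C

L₁(1 + α₁ΔT) = L₂(1 + α₂ΔT) ⇒ ΔT = (L₂ − L₁)/(α₁L₁ − α₂L₂)
L₂ − L₁ = 1.3183 − 1.3142 = 4.10×10⁻³ m
α₁L₁ − α₂L₂ = 31×10⁻⁶×1.3142 − 90×10⁻⁸×1.3183 = 3.955373×10⁻⁵ m/K
ΔT = 4.10×10⁻³ / 3.955373×10⁻⁵ = 103.656 K
T = 16.4 + 103.656 = 120.056 °C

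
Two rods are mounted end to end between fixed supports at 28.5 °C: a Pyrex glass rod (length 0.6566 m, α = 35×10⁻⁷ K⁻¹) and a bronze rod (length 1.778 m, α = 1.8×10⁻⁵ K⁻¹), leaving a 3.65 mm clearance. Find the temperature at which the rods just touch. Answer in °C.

T = 135 °C

Gap closes when ΔL₁ + ΔL₂ = 3.65 mm = 3.65×10⁻³ m
(α₁L₁ + α₂L₂)ΔT = g
α₁L₁ + α₂L₂ = 35×10⁻⁷×0.6566 + 1.8×10⁻⁵×1.778 = 3.43021×10⁻⁵ m/K
ΔT = 3.65×10⁻³ / 3.43021×10⁻⁵ = 106.41 K
T = 28.5 + 106.41 = 134.91 °C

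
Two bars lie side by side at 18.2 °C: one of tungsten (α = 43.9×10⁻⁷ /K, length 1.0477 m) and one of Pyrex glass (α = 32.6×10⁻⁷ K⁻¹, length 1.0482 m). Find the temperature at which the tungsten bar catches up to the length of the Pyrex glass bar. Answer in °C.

T = 441.1 °C

L₁(1 + α₁ΔT) = L₂(1 + α₂ΔT) ⇒ ΔT = (L₂ − L₁)/(α₁L₁ − α₂L₂)
L₂ − L₁ = 1.0482 − 1.0477 = 5.00×10⁻⁴ m
α₁L₁ − α₂L₂ = 43.9×10⁻⁷×1.0477 − 32.6×10⁻⁷×1.0482 = 1.182271×10⁻⁶ m/K
ΔT = 5.00×10⁻⁴ / 1.182271×10⁻⁶ = 422.915 K
T = 18.2 + 422.915 = 441.115 °C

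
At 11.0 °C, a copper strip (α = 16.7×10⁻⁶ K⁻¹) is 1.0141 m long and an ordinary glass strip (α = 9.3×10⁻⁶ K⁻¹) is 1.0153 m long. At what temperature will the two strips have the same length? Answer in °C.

L₁(1 + α₁ΔT) = L₂(1 + α₂ΔT) ⇒ ΔT = (L₂ − L₁)/(α₁L₁ − α₂L₂)
L₂ − L₁ = 1.0153 − 1.0141 = 1.20×10⁻³ m
α₁L₁ − α₂L₂ = 16.7×10⁻⁶×1.0141 − 9.3×10⁻⁶×1.0153 = 7.49318×10⁻⁶ m/K
ΔT = 1.20×10⁻³ / 7.49318×10⁻⁶ = 160.146 K
T = 11.0 + 160.146 = 171.146 °C

T = 171.1 °C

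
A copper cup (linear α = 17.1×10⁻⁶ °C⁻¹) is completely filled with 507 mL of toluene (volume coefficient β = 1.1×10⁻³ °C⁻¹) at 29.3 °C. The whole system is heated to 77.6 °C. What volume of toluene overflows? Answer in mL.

The cup also expands: β_container ≈ 3α = 5.13×10⁻⁵ /K
Net overflow = V₀(β_liq − 3α_cont)ΔT
β − 3α = 1.10×10⁻³ − 5.13×10⁻⁵ = 1.0487×10⁻³ /K; ΔT = 48.3 K
ΔV = 507 × 1.0487×10⁻³ × 48.3 = 25.7 mL

25.7 mL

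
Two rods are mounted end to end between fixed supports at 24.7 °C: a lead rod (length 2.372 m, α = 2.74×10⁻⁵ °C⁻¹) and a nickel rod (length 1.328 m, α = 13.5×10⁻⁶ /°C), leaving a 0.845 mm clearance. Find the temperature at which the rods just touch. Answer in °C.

Gap closes when ΔL₁ + ΔL₂ = 0.845 mm = 8.45×10⁻⁴ m
(α₁L₁ + α₂L₂)ΔT = g
α₁L₁ + α₂L₂ = 2.74×10⁻⁵×2.372 + 13.5×10⁻⁶×1.328 = 8.29208×10⁻⁵ m/K
ΔT = 8.45×10⁻⁴ / 8.29208×10⁻⁵ = 10.190 K
T = 24.7 + 10.190 = 34.890 °C

T = 34.9 °C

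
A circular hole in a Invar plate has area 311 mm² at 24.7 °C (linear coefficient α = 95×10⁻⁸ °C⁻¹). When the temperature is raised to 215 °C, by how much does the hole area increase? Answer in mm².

Area coefficient ≈ 2α; |ΔT| = 190.3 K
ΔA = 2αA₀ΔT = 2(95×10⁻⁸)(311)(190.3) = 0.112 mm²

ΔA = 0.112 mm²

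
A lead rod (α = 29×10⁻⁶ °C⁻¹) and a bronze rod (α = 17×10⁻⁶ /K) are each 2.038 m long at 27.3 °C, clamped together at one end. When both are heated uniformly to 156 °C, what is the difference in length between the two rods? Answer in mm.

3.15 mm

ΔT = 128.7 K
lead: ΔL = 29×10⁻⁶ × 2.038 m × 128.7 = 7.6064×10⁻³ m = 7.6064 mm
bronze: ΔL = 17×10⁻⁶ × 2.038 m × 128.7 = 4.4589×10⁻³ m = 4.4589 mm
difference = 7.6064 − 4.4589 = 3.1475 mm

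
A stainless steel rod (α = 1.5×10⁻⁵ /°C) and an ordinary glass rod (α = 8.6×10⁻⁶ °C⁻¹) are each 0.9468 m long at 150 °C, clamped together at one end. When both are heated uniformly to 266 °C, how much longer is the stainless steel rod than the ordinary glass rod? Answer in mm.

ΔT = 116 K
stainless steel: ΔL = 1.5×10⁻⁵ × 0.9468 m × 116 = 1.6474×10⁻³ m = 1.6474 mm
ordinary glass: ΔL = 8.6×10⁻⁶ × 0.9468 m × 116 = 9.4453×10⁻⁴ m = 0.94453 mm
difference = 1.6474 − 0.94453 = 0.70287 mm

0.703 mm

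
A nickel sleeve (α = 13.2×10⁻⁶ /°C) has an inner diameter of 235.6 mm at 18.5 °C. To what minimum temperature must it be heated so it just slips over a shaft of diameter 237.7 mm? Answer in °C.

T = 694 °C

Required Δd = 237.7 − 235.6 = 2.1 mm
Δd = αd₀ΔT ⇒ ΔT = Δd/(αd₀) = 2.1 / (13.2×10⁻⁶ × 235.6) = 675.26 K
T_min = 18.5 + 675.26 = 693.76 °C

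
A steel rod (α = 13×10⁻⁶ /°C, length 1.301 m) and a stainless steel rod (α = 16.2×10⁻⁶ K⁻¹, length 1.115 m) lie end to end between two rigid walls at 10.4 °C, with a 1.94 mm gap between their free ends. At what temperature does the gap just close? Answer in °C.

Gap closes when ΔL₁ + ΔL₂ = 1.94 mm = 1.94×10⁻³ m
(α₁L₁ + α₂L₂)ΔT = g
α₁L₁ + α₂L₂ = 13×10⁻⁶×1.301 + 16.2×10⁻⁶×1.115 = 3.4976×10⁻⁵ m/K
ΔT = 1.94×10⁻³ / 3.4976×10⁻⁵ = 55.467 K
T = 10.4 + 55.467 = 65.867 °C

T = 65.9 °C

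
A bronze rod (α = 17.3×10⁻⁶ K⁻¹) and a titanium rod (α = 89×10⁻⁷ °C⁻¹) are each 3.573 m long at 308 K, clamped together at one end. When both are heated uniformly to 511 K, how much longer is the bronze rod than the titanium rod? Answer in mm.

6.09 mm

ΔT = 203 K
bronze: ΔL = 17.3×10⁻⁶ × 3.573 m × 203 = 1.2548×10⁻² m = 12.548 mm
titanium: ΔL = 89×10⁻⁷ × 3.573 m × 203 = 6.4553×10⁻³ m = 6.4553 mm
difference = 12.548 − 6.4553 = 6.0927 mm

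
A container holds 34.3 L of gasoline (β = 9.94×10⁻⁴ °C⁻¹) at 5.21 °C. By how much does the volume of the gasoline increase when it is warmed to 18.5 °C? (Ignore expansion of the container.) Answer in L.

|ΔT| = |18.5 − 5.21| = 13.29 K
ΔV = βV₀ΔT = (9.94×10⁻⁴)(34.3)(13.29) = 0.453 L

ΔV = 0.453 L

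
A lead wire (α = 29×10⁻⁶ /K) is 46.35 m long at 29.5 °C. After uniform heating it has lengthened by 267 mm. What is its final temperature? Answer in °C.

ΔL = αL₀ΔT ⇒ ΔT = ΔL / (αL₀)
ΔT = 267×10⁻³ m / (29×10⁻⁶ × 46.35 m) = 198.64 K
T = 29.5 + 198.64 = 228.14 °C

T = 228 °C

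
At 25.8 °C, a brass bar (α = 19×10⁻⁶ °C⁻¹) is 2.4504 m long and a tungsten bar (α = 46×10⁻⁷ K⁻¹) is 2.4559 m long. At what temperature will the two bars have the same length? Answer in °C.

L₁(1 + α₁ΔT) = L₂(1 + α₂ΔT) ⇒ ΔT = (L₂ − L₁)/(α₁L₁ − α₂L₂)
L₂ − L₁ = 2.4559 − 2.4504 = 5.50×10⁻³ m
α₁L₁ − α₂L₂ = 19×10⁻⁶×2.4504 − 46×10⁻⁷×2.4559 = 3.526046×10⁻⁵ m/K
ΔT = 5.50×10⁻³ / 3.526046×10⁻⁵ = 155.982 K
T = 25.8 + 155.982 = 181.782 °C

T = 181.8 °C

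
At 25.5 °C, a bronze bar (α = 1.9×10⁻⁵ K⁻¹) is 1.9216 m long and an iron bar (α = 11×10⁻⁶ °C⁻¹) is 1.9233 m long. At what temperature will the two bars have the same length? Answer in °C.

T = 136.2 °C

L₁(1 + α₁ΔT) = L₂(1 + α₂ΔT) ⇒ ΔT = (L₂ − L₁)/(α₁L₁ − α₂L₂)
L₂ − L₁ = 1.9233 − 1.9216 = 1.70×10⁻³ m
α₁L₁ − α₂L₂ = 1.9×10⁻⁵×1.9216 − 11×10⁻⁶×1.9233 = 1.53541×10⁻⁵ m/K
ΔT = 1.70×10⁻³ / 1.53541×10⁻⁵ = 110.720 K
T = 25.5 + 110.720 = 136.220 °C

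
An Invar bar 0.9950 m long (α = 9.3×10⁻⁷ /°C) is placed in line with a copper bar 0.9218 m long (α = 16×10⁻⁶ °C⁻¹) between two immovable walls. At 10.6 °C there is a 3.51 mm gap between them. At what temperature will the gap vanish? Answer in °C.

T = 235 °C

α₁L₁ = 9.2535×10⁻⁷ m/K, α₂L₂ = 1.47488×10⁻⁵ m/K → total 1.567415×10⁻⁵ m/K
ΔT = g/(α₁L₁+α₂L₂) = 3.51×10⁻³ / 1.567415×10⁻⁵ = 223.94 K
T = 10.6 + 223.94 = 234.54 °C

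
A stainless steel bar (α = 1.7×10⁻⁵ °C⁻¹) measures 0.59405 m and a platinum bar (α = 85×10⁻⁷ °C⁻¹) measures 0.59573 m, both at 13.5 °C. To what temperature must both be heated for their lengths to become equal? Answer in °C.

Equal length when α₁L₁ΔT − α₂L₂ΔT = L₂ − L₁ = 1.68×10⁻³ m
α₁L₁ = 1.009885×10⁻⁵, α₂L₂ = 5.063705×10⁻⁶ → Δ(αL) = 5.035145×10⁻⁶ m/K
ΔT = 1.68×10⁻³ / 5.035145×10⁻⁶ = 333.655 K, so T = 13.5 + 333.655 = 347.155 °C

T = 347.2 °C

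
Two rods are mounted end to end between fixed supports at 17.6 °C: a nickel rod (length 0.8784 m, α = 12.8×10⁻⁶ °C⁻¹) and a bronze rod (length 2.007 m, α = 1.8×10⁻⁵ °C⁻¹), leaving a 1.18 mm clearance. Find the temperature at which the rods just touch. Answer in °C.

T = 42.5 °C

α₁L₁ = 1.124352×10⁻⁵ m/K, α₂L₂ = 3.6126×10⁻⁵ m/K → total 4.736952×10⁻⁵ m/K
ΔT = g/(α₁L₁+α₂L₂) = 1.18×10⁻³ / 4.736952×10⁻⁵ = 24.911 K
T = 17.6 + 24.911 = 42.511 °C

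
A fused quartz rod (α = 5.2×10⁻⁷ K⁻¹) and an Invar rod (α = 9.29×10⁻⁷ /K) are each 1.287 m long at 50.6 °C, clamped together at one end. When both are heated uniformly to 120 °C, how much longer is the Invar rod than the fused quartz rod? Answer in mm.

0.0365 mm

ΔT = 69.4 K
fused quartz: ΔL = 5.2×10⁻⁷ × 1.287 m × 69.4 = 4.6445×10⁻⁵ m = 0.046445 mm
Invar: ΔL = 9.29×10⁻⁷ × 1.287 m × 69.4 = 8.2976×10⁻⁵ m = 0.082976 mm
difference = 0.082976 − 0.046445 = 0.036531 mm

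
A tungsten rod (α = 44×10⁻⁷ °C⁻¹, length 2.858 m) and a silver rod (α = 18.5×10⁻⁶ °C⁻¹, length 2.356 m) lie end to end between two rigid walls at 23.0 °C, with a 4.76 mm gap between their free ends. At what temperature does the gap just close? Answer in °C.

T = 108 °C

Gap closes when ΔL₁ + ΔL₂ = 4.76 mm = 4.76×10⁻³ m
(α₁L₁ + α₂L₂)ΔT = g
α₁L₁ + α₂L₂ = 44×10⁻⁷×2.858 + 18.5×10⁻⁶×2.356 = 5.61612×10⁻⁵ m/K
ΔT = 4.76×10⁻³ / 5.61612×10⁻⁵ = 84.76 K
T = 23.0 + 84.76 = 107.76 °C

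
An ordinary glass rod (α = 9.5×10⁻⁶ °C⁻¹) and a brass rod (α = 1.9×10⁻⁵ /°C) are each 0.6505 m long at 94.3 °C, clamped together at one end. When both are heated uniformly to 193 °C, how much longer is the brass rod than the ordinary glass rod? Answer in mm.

ΔT = 98.7 K
ordinary glass: ΔL = 9.5×10⁻⁶ × 0.6505 m × 98.7 = 6.0994×10⁻⁴ m = 0.60994 mm
brass: ΔL = 1.9×10⁻⁵ × 0.6505 m × 98.7 = 1.2199×10⁻³ m = 1.2199 mm
difference = 1.2199 − 0.60994 = 0.60996 mm

0.610 mm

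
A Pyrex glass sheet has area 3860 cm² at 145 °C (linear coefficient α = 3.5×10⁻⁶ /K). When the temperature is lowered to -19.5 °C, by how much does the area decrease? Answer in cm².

Area coefficient ≈ 2α; |ΔT| = 164.5 K
ΔA = 2αA₀ΔT = 2(3.5×10⁻⁶)(3860)(164.5) = 4.44 cm²

ΔA = 4.44 cm²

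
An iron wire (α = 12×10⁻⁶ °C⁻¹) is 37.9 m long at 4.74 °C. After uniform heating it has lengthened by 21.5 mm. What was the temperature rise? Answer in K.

ΔL = αL₀ΔT ⇒ ΔT = ΔL / (αL₀)
ΔT = 21.5×10⁻³ m / (12×10⁻⁶ × 37.9 m) = 47.274 K

ΔT = 47.3 K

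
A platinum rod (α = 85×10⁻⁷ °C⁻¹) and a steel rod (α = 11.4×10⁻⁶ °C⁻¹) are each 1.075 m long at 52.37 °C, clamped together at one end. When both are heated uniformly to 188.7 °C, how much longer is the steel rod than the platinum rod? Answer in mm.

ΔT = 136.33 K
platinum: ΔL = 85×10⁻⁷ × 1.075 m × 136.33 = 1.2457×10⁻³ m = 1.2457 mm
steel: ΔL = 11.4×10⁻⁶ × 1.075 m × 136.33 = 1.6707×10⁻³ m = 1.6707 mm
difference = 1.6707 − 1.2457 = 0.4250 mm

0.425 mm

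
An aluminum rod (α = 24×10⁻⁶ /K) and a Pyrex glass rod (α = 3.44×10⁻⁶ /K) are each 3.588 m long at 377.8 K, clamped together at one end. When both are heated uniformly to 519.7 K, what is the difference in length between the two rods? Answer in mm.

10.5 mm

ΔT = 141.9 K
aluminum: ΔL = 24×10⁻⁶ × 3.588 m × 141.9 = 1.2219×10⁻² m = 12.219 mm
Pyrex glass: ΔL = 3.44×10⁻⁶ × 3.588 m × 141.9 = 1.7514×10⁻³ m = 1.7514 mm
difference = 12.219 − 1.7514 = 10.4676 mm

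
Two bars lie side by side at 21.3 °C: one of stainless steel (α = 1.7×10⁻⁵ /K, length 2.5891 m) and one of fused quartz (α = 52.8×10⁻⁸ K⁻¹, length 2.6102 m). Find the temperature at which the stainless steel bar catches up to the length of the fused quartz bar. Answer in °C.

L₁(1 + α₁ΔT) = L₂(1 + α₂ΔT) ⇒ ΔT = (L₂ − L₁)/(α₁L₁ − α₂L₂)
L₂ − L₁ = 2.6102 − 2.5891 = 2.11×10⁻² m
α₁L₁ − α₂L₂ = 1.7×10⁻⁵×2.5891 − 52.8×10⁻⁸×2.6102 = 4.26365144×10⁻⁵ m/K
ΔT = 2.11×10⁻² / 4.26365144×10⁻⁵ = 494.881 K
T = 21.3 + 494.881 = 516.181 °C

T = 516.2 °C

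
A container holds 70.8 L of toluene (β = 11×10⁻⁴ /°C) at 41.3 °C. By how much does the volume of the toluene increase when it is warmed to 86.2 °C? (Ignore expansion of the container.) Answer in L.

ΔV = 3.50 L

|ΔT| = |86.2 − 41.3| = 44.9 K
ΔV = βV₀ΔT = (11×10⁻⁴)(70.8)(44.9) = 3.50 L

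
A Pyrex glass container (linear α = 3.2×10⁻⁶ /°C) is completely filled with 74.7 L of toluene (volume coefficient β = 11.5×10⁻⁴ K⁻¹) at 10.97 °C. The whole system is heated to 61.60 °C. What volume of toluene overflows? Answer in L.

4.31 L

The container also expands: β_container ≈ 3α = 9.6×10⁻⁶ /K
Net overflow = V₀(β_liq − 3α_cont)ΔT
β − 3α = 1.15×10⁻³ − 9.6×10⁻⁶ = 1.1404×10⁻³ /K; ΔT = 50.63 K
ΔV = 74.7 × 1.1404×10⁻³ × 50.63 = 4.31 L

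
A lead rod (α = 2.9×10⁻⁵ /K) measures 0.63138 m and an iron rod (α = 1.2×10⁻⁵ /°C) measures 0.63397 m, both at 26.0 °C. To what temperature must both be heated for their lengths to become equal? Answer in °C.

Equal length when α₁L₁ΔT − α₂L₂ΔT = L₂ − L₁ = 2.59×10⁻³ m
α₁L₁ = 1.831002×10⁻⁵, α₂L₂ = 7.60764×10⁻⁶ → Δ(αL) = 1.070238×10⁻⁵ m/K
ΔT = 2.59×10⁻³ / 1.070238×10⁻⁵ = 242.002 K, so T = 26.0 + 242.002 = 268.002 °C

T = 268.0 °C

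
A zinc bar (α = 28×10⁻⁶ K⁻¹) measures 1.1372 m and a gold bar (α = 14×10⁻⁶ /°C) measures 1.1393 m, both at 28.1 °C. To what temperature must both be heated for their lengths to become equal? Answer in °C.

T = 160.2 °C

Equal length when α₁L₁ΔT − α₂L₂ΔT = L₂ − L₁ = 2.10×10⁻³ m
α₁L₁ = 3.18416×10⁻⁵, α₂L₂ = 1.59502×10⁻⁵ → Δ(αL) = 1.58914×10⁻⁵ m/K
ΔT = 2.10×10⁻³ / 1.58914×10⁻⁵ = 132.147 K, so T = 28.1 + 132.147 = 160.247 °C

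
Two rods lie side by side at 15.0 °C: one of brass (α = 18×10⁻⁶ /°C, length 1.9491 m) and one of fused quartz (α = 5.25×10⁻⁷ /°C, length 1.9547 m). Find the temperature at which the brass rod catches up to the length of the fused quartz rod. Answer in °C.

T = 179.4 °C

L₁(1 + α₁ΔT) = L₂(1 + α₂ΔT) ⇒ ΔT = (L₂ − L₁)/(α₁L₁ − α₂L₂)
L₂ − L₁ = 1.9547 − 1.9491 = 5.60×10⁻³ m
α₁L₁ − α₂L₂ = 18×10⁻⁶×1.9491 − 5.25×10⁻⁷×1.9547 = 3.40575825×10⁻⁵ m/K
ΔT = 5.60×10⁻³ / 3.40575825×10⁻⁵ = 164.427 K
T = 15.0 + 164.427 = 179.427 °C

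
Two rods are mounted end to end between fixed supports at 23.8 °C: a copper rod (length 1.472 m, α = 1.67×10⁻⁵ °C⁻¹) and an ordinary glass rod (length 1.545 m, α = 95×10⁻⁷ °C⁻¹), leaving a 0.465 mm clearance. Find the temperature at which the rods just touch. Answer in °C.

T = 35.6 °C

Gap closes when ΔL₁ + ΔL₂ = 0.465 mm = 4.65×10⁻⁴ m
(α₁L₁ + α₂L₂)ΔT = g
α₁L₁ + α₂L₂ = 1.67×10⁻⁵×1.472 + 95×10⁻⁷×1.545 = 3.92599×10⁻⁵ m/K
ΔT = 4.65×10⁻⁴ / 3.92599×10⁻⁵ = 11.844 K
T = 23.8 + 11.844 = 35.644 °C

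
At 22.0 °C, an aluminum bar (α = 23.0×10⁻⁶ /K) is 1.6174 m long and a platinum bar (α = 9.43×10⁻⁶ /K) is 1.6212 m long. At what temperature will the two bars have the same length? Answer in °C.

T = 195.4 °C

L₁(1 + α₁ΔT) = L₂(1 + α₂ΔT) ⇒ ΔT = (L₂ − L₁)/(α₁L₁ − α₂L₂)
L₂ − L₁ = 1.6212 − 1.6174 = 3.80×10⁻³ m
α₁L₁ − α₂L₂ = 23.0×10⁻⁶×1.6174 − 9.43×10⁻⁶×1.6212 = 2.1912284×10⁻⁵ m/K
ΔT = 3.80×10⁻³ / 2.1912284×10⁻⁵ = 173.419 K
T = 22.0 + 173.419 = 195.419 °C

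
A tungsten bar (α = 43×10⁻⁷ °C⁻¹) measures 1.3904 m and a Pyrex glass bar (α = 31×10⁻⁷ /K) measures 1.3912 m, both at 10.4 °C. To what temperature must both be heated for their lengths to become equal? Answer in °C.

Equal length when α₁L₁ΔT − α₂L₂ΔT = L₂ − L₁ = 8.00×10⁻⁴ m
α₁L₁ = 5.97872×10⁻⁶, α₂L₂ = 4.31272×10⁻⁶ → Δ(αL) = 1.666×10⁻⁶ m/K
ΔT = 8.00×10⁻⁴ / 1.666×10⁻⁶ = 480.192 K, so T = 10.4 + 480.192 = 490.592 °C

T = 490.6 °C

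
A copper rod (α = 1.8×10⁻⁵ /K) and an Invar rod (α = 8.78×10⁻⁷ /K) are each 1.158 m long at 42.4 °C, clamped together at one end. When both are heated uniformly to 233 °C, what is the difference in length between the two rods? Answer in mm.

ΔT = 190.6 K
copper: ΔL = 1.8×10⁻⁵ × 1.158 m × 190.6 = 3.9729×10⁻³ m = 3.9729 mm
Invar: ΔL = 8.78×10⁻⁷ × 1.158 m × 190.6 = 1.9379×10⁻⁴ m = 0.19379 mm
difference = 3.9729 − 0.19379 = 3.77911 mm

3.78 mm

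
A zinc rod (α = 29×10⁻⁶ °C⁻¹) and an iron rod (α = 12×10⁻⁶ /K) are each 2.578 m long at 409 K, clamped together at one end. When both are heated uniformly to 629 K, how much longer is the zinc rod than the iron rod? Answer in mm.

9.64 mm

ΔT = 220 K
zinc: ΔL = 29×10⁻⁶ × 2.578 m × 220 = 1.6448×10⁻² m = 16.448 mm
iron: ΔL = 12×10⁻⁶ × 2.578 m × 220 = 6.8059×10⁻³ m = 6.8059 mm
difference = 16.448 − 6.8059 = 9.6421 mm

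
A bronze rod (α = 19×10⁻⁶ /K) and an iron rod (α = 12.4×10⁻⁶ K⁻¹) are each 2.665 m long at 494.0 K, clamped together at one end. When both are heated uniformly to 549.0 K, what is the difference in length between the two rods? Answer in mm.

ΔT = 55.0 K
bronze: ΔL = 19×10⁻⁶ × 2.665 m × 55.0 = 2.7849×10⁻³ m = 2.7849 mm
iron: ΔL = 12.4×10⁻⁶ × 2.665 m × 55.0 = 1.8175×10⁻³ m = 1.8175 mm
difference = 2.7849 − 1.8175 = 0.9674 mm

0.967 mm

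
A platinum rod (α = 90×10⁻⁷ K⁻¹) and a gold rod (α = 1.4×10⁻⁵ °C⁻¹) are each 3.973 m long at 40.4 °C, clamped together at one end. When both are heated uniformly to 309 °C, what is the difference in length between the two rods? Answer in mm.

ΔT = 268.6 K
platinum: ΔL = 90×10⁻⁷ × 3.973 m × 268.6 = 9.6043×10⁻³ m = 9.6043 mm
gold: ΔL = 1.4×10⁻⁵ × 3.973 m × 268.6 = 1.4940×10⁻² m = 14.940 mm
difference = 14.940 − 9.6043 = 5.3357 mm

5.34 mm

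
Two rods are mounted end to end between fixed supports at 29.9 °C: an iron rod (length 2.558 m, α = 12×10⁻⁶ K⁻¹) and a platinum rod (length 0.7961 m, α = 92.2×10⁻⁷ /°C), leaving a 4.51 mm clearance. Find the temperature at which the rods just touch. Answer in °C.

T = 148 °C

Gap closes when ΔL₁ + ΔL₂ = 4.51 mm = 4.51×10⁻³ m
(α₁L₁ + α₂L₂)ΔT = g
α₁L₁ + α₂L₂ = 12×10⁻⁶×2.558 + 92.2×10⁻⁷×0.7961 = 3.8036042×10⁻⁵ m/K
ΔT = 4.51×10⁻³ / 3.8036042×10⁻⁵ = 118.57 K
T = 29.9 + 118.57 = 148.47 °C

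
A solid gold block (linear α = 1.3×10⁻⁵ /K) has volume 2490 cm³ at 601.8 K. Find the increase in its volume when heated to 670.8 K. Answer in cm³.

ΔV = 6.70 cm³

Isotropic solid: β ≈ 3α = 3.9×10⁻⁵ /K; ΔT = 69.0 K
ΔV = 3αV₀ΔT = 3(1.3×10⁻⁵)(2490)(69.0) = 6.70 cm³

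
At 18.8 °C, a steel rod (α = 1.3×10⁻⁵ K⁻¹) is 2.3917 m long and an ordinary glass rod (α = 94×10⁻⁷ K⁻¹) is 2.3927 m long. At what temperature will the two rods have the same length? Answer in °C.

T = 135.1 °C

Equal length when α₁L₁ΔT − α₂L₂ΔT = L₂ − L₁ = 1.00×10⁻³ m
α₁L₁ = 3.10921×10⁻⁵, α₂L₂ = 2.249138×10⁻⁵ → Δ(αL) = 8.60072×10⁻⁶ m/K
ΔT = 1.00×10⁻³ / 8.60072×10⁻⁶ = 116.269 K, so T = 18.8 + 116.269 = 135.069 °C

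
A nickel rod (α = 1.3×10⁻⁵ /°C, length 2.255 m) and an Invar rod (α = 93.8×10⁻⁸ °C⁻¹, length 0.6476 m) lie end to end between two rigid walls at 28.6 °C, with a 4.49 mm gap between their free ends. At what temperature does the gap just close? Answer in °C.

Gap closes when ΔL₁ + ΔL₂ = 4.49 mm = 4.49×10⁻³ m
(α₁L₁ + α₂L₂)ΔT = g
α₁L₁ + α₂L₂ = 1.3×10⁻⁵×2.255 + 93.8×10⁻⁸×0.6476 = 2.99224488×10⁻⁵ m/K
ΔT = 4.49×10⁻³ / 2.99224488×10⁻⁵ = 150.05 K
T = 28.6 + 150.05 = 178.65 °C

T = 179 °C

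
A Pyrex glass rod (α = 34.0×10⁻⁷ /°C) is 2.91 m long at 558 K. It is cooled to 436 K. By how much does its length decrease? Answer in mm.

|ΔT| = |436 − 558| = 122 K
ΔL = αL₀ΔT = (34.0×10⁻⁷)(2.91)(122) = 1.21×10⁻³ m

ΔL = 1.21 mm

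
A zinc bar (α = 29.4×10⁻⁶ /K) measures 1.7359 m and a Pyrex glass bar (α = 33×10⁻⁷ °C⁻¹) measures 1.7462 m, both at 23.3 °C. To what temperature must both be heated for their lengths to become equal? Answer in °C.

T = 250.8 °C

Equal length when α₁L₁ΔT − α₂L₂ΔT = L₂ − L₁ = 1.03×10⁻² m
α₁L₁ = 5.103546×10⁻⁵, α₂L₂ = 5.76246×10⁻⁶ → Δ(αL) = 4.5273×10⁻⁵ m/K
ΔT = 1.03×10⁻² / 4.5273×10⁻⁵ = 227.509 K, so T = 23.3 + 227.509 = 250.809 °C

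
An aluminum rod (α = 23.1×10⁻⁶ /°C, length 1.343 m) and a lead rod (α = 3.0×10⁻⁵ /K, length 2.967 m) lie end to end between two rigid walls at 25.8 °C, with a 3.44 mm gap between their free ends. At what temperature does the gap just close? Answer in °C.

T = 54.5 °C

α₁L₁ = 3.10233×10⁻⁵ m/K, α₂L₂ = 8.901×10⁻⁵ m/K → total 1.200333×10⁻⁴ m/K
ΔT = g/(α₁L₁+α₂L₂) = 3.44×10⁻³ / 1.200333×10⁻⁴ = 28.659 K
T = 25.8 + 28.659 = 54.459 °C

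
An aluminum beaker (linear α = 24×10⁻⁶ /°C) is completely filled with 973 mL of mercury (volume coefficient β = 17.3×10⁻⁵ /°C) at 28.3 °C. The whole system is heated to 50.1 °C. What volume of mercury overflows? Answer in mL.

The beaker also expands: β_container ≈ 3α = 7.2×10⁻⁵ /K
Net overflow = V₀(β_liq − 3α_cont)ΔT
β − 3α = 1.73×10⁻⁴ − 7.2×10⁻⁵ = 1.01×10⁻⁴ /K; ΔT = 21.8 K
ΔV = 973 × 1.01×10⁻⁴ × 21.8 = 2.14 mL

2.14 mL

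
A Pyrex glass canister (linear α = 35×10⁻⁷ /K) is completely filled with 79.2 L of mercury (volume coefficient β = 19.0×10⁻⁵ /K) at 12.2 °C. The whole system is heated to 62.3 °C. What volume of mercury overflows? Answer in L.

0.712 L

The canister also expands: β_container ≈ 3α = 1.05×10⁻⁵ /K
Net overflow = V₀(β_liq − 3α_cont)ΔT
β − 3α = 1.90×10⁻⁴ − 1.05×10⁻⁵ = 1.795×10⁻⁴ /K; ΔT = 50.1 K
ΔV = 79.2 × 1.795×10⁻⁴ × 50.1 = 0.712 L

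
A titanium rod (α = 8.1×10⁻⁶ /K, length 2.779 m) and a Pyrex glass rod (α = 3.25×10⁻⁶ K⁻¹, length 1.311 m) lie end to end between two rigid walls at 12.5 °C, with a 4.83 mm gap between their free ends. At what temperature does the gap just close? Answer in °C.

T = 193 °C

Gap closes when ΔL₁ + ΔL₂ = 4.83 mm = 4.83×10⁻³ m
(α₁L₁ + α₂L₂)ΔT = g
α₁L₁ + α₂L₂ = 8.1×10⁻⁶×2.779 + 3.25×10⁻⁶×1.311 = 2.677065×10⁻⁵ m/K
ΔT = 4.83×10⁻³ / 2.677065×10⁻⁵ = 180.42 K
T = 12.5 + 180.42 = 192.92 °C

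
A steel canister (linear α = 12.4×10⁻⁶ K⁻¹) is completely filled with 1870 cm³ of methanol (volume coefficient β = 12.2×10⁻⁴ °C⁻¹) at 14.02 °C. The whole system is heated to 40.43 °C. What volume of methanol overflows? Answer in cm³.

The canister also expands: β_container ≈ 3α = 3.72×10⁻⁵ /K
Net overflow = V₀(β_liq − 3α_cont)ΔT
β − 3α = 1.22×10⁻³ − 3.72×10⁻⁵ = 1.1828×10⁻³ /K; ΔT = 26.41 K
ΔV = 1870 × 1.1828×10⁻³ × 26.41 = 58.4 cm³

58.4 cm³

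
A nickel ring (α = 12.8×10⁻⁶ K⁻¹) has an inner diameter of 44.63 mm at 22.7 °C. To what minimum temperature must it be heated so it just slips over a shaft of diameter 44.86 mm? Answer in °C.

Required Δd = 44.86 − 44.63 = 0.23 mm
Δd = αd₀ΔT ⇒ ΔT = Δd/(αd₀) = 0.23 / (12.8×10⁻⁶ × 44.63) = 402.62 K
T_min = 22.7 + 402.62 = 425.32 °C

T = 425 °C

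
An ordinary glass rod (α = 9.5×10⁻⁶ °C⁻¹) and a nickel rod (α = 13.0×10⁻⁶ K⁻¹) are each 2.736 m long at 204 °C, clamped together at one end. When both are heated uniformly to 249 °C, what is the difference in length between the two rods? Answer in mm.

ΔT = 45 K
ordinary glass: ΔL = 9.5×10⁻⁶ × 2.736 m × 45 = 1.1696×10⁻³ m = 1.1696 mm
nickel: ΔL = 13.0×10⁻⁶ × 2.736 m × 45 = 1.6006×10⁻³ m = 1.6006 mm
difference = 1.6006 − 1.1696 = 0.4310 mm

0.431 mm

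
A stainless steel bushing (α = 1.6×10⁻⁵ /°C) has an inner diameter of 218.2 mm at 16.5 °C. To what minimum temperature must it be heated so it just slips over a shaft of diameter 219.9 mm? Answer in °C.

T = 503 °C

Required Δd = 219.9 − 218.2 = 1.7 mm
Δd = αd₀ΔT ⇒ ΔT = Δd/(αd₀) = 1.7 / (1.6×10⁻⁵ × 218.2) = 486.94 K
T_min = 16.5 + 486.94 = 503.44 °C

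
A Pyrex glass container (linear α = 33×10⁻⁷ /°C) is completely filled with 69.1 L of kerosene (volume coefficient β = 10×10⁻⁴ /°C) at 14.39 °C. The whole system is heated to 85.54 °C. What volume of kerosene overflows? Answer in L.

4.87 L

The container also expands: β_container ≈ 3α = 9.9×10⁻⁶ /K
Net overflow = V₀(β_liq − 3α_cont)ΔT
β − 3α = 1.00×10⁻³ − 9.9×10⁻⁶ = 9.901×10⁻⁴ /K; ΔT = 71.15 K
ΔV = 69.1 × 9.901×10⁻⁴ × 71.15 = 4.87 L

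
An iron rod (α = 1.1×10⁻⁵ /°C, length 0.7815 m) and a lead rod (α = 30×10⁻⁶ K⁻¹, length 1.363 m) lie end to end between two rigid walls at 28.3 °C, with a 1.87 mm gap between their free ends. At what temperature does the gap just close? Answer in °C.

T = 66.1 °C

α₁L₁ = 8.5965×10⁻⁶ m/K, α₂L₂ = 4.089×10⁻⁵ m/K → total 4.94865×10⁻⁵ m/K
ΔT = g/(α₁L₁+α₂L₂) = 1.87×10⁻³ / 4.94865×10⁻⁵ = 37.788 K
T = 28.3 + 37.788 = 66.088 °C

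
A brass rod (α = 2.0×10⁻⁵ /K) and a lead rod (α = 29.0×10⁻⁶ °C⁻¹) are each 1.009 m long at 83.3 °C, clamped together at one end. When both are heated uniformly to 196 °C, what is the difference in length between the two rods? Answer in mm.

1.02 mm

ΔT = 112.7 K
brass: ΔL = 2.0×10⁻⁵ × 1.009 m × 112.7 = 2.2743×10⁻³ m = 2.2743 mm
lead: ΔL = 29.0×10⁻⁶ × 1.009 m × 112.7 = 3.2977×10⁻³ m = 3.2977 mm
difference = 3.2977 − 2.2743 = 1.0234 mm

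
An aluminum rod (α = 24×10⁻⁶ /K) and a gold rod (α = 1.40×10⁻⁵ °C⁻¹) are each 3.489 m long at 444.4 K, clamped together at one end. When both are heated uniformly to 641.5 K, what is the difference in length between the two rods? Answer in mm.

ΔT = 197.1 K
aluminum: ΔL = 24×10⁻⁶ × 3.489 m × 197.1 = 1.6504×10⁻² m = 16.504 mm
gold: ΔL = 1.40×10⁻⁵ × 3.489 m × 197.1 = 9.6275×10⁻³ m = 9.6275 mm
difference = 16.504 − 9.6275 = 6.8765 mm

6.88 mm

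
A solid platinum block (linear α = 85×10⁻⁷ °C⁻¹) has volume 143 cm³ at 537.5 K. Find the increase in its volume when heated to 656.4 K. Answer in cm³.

ΔV = 0.434 cm³

Isotropic solid: β ≈ 3α = 2.5×10⁻⁵ /K; ΔT = 118.9 K
ΔV = 3αV₀ΔT = 3(85×10⁻⁷)(143)(118.9) = 0.434 cm³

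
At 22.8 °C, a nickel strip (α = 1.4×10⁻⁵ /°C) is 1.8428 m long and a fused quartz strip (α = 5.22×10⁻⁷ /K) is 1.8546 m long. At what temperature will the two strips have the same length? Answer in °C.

Equal length when α₁L₁ΔT − α₂L₂ΔT = L₂ − L₁ = 1.18×10⁻² m
α₁L₁ = 2.57992×10⁻⁵, α₂L₂ = 9.681012×10⁻⁷ → Δ(αL) = 2.48310988×10⁻⁵ m/K
ΔT = 1.18×10⁻² / 2.48310988×10⁻⁵ = 475.211 K, so T = 22.8 + 475.211 = 498.011 °C

T = 498.0 °C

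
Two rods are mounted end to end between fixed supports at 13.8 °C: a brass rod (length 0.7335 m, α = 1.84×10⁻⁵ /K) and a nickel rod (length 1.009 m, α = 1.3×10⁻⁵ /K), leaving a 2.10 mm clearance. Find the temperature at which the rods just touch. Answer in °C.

α₁L₁ = 1.34964×10⁻⁵ m/K, α₂L₂ = 1.3117×10⁻⁵ m/K → total 2.66134×10⁻⁵ m/K
ΔT = g/(α₁L₁+α₂L₂) = 2.10×10⁻³ / 2.66134×10⁻⁵ = 78.908 K
T = 13.8 + 78.908 = 92.708 °C

T = 92.7 °C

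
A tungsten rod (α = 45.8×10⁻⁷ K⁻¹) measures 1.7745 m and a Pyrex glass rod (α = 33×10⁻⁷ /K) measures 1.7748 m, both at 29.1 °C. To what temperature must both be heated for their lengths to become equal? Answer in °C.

T = 161.2 °C

L₁(1 + α₁ΔT) = L₂(1 + α₂ΔT) ⇒ ΔT = (L₂ − L₁)/(α₁L₁ − α₂L₂)
L₂ − L₁ = 1.7748 − 1.7745 = 3.00×10⁻⁴ m
α₁L₁ − α₂L₂ = 45.8×10⁻⁷×1.7745 − 33×10⁻⁷×1.7748 = 2.27037×10⁻⁶ m/K
ΔT = 3.00×10⁻⁴ / 2.27037×10⁻⁶ = 132.137 K
T = 29.1 + 132.137 = 161.237 °C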